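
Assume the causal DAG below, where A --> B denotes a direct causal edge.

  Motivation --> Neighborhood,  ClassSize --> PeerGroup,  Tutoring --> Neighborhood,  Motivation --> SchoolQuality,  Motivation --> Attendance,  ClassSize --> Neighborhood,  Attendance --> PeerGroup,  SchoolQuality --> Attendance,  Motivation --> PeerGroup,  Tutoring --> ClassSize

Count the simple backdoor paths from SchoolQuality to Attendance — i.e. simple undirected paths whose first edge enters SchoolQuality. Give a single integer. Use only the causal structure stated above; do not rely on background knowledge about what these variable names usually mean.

4

A backdoor path from SchoolQuality to Attendance is any simple undirected path whose first edge points into SchoolQuality (i.e. leaves SchoolQuality via a parent).
Parents of SchoolQuality: {Motivation}.
Enumerating:
  P1: SchoolQuality <- Motivation -> Attendance
  P2: SchoolQuality <- Motivation -> PeerGroup <- Attendance
  P3: SchoolQuality <- Motivation -> Neighborhood <- Tutoring -> ClassSize -> PeerGroup <- Attendance
  P4: SchoolQuality <- Motivation -> Neighborhood <- ClassSize -> PeerGroup <- Attendance
That exhausts the simple backdoor paths. Count: 4.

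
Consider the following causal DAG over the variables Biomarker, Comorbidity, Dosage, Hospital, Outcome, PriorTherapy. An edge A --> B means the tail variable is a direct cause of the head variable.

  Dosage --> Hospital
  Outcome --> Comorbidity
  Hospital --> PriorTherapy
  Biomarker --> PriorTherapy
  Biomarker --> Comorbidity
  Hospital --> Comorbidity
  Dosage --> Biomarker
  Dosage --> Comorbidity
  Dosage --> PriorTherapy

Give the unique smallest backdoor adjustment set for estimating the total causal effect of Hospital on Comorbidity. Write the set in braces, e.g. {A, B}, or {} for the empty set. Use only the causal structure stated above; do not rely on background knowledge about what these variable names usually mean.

Variables eligible for adjustment (non-descendants of Hospital, excluding Hospital and Comorbidity): {Biomarker, Dosage, Outcome}.
Backdoor paths from Hospital to Comorbidity:
  P1: Hospital <- Dosage -> Biomarker -> Comorbidity
  P2: Hospital <- Dosage -> Comorbidity
  P3: Hospital <- Dosage -> PriorTherapy <- Biomarker -> Comorbidity
The empty set is not sufficient: P1 (Hospital <- Dosage -> Biomarker -> Comorbidity) has no collider blocking it and no conditioned non-collider, so it is open.
Try {Dosage}:
  P1: blocked at fork node Dosage ∈ conditioning set.
  P2: blocked at fork node Dosage ∈ conditioning set.
  P3: blocked at fork node Dosage ∈ conditioning set.
{Dosage} contains no descendant of Hospital and blocks every backdoor path.
No other singleton works — e.g. {Biomarker} leaves P2 open — so {Dosage} is the unique smallest valid adjustment set.

{Dosage}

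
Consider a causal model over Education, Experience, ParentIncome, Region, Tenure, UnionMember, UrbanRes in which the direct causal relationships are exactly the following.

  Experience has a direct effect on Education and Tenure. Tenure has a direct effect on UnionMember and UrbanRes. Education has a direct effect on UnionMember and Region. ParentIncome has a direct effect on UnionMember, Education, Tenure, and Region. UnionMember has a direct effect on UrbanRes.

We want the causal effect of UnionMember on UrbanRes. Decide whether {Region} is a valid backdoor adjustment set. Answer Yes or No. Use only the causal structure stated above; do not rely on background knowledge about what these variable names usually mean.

Backdoor paths from UnionMember to UrbanRes (paths whose first edge points into UnionMember):
  P1: UnionMember <- ParentIncome -> Tenure -> UrbanRes
  P2: UnionMember <- ParentIncome -> Education <- Experience -> Tenure -> UrbanRes
  P3: UnionMember <- ParentIncome -> Region <- Education <- Experience -> Tenure -> UrbanRes
  P4: UnionMember <- Tenure -> UrbanRes
  P5: UnionMember <- Education <- ParentIncome -> Tenure -> UrbanRes
  P6: UnionMember <- Education <- Experience -> Tenure -> UrbanRes
  P7: UnionMember <- Education -> Region <- ParentIncome -> Tenure -> UrbanRes
Condition 1 (no descendant of UnionMember in the set): holds — descendants of UnionMember are {UrbanRes}; none are in {Region}.
Condition 2 (every backdoor path blocked by {Region}):
  P1: open — no interior node is in the conditioning set.
  P2: open — collider(s) Education are conditioned on (or have a conditioned descendant) and no non-collider on the path is in the set.
  P3: open — collider(s) Region are conditioned on (or have a conditioned descendant) and no non-collider on the path is in the set.
  P4: open — no interior node is in the conditioning set.
  P5: open — no interior node is in the conditioning set.
  P6: open — no interior node is in the conditioning set.
  P7: open — collider(s) Region are conditioned on (or have a conditioned descendant) and no non-collider on the path is in the set.
{Region} does not satisfy the backdoor criterion.

No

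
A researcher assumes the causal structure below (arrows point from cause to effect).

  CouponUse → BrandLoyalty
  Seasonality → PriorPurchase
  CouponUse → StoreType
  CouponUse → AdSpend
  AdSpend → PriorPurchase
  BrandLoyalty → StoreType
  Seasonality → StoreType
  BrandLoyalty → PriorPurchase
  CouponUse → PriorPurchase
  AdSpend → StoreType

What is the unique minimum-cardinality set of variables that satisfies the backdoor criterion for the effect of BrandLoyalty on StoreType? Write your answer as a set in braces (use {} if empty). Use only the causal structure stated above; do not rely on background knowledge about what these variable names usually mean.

{CouponUse}

Variables eligible for adjustment (non-descendants of BrandLoyalty, excluding BrandLoyalty and StoreType): {AdSpend, CouponUse, Seasonality}.
Backdoor paths from BrandLoyalty to StoreType:
  P1: BrandLoyalty <- CouponUse -> AdSpend -> StoreType
  P2: BrandLoyalty <- CouponUse -> AdSpend -> PriorPurchase <- Seasonality -> StoreType
  P3: BrandLoyalty <- CouponUse -> StoreType
  P4: BrandLoyalty <- CouponUse -> PriorPurchase <- Seasonality -> StoreType
  P5: BrandLoyalty <- CouponUse -> PriorPurchase <- AdSpend -> StoreType
The empty set is not sufficient: P1 (BrandLoyalty <- CouponUse -> AdSpend -> StoreType) has no collider blocking it and no conditioned non-collider, so it is open.
Try {CouponUse}:
  P1: blocked at fork node CouponUse ∈ conditioning set.
  P2: blocked at fork node CouponUse ∈ conditioning set.
  P3: blocked at fork node CouponUse ∈ conditioning set.
  P4: blocked at fork node CouponUse ∈ conditioning set.
  P5: blocked at fork node CouponUse ∈ conditioning set.
{CouponUse} contains no descendant of BrandLoyalty and blocks every backdoor path.
No other singleton works — e.g. {Seasonality} leaves P1 open — so {CouponUse} is the unique smallest valid adjustment set.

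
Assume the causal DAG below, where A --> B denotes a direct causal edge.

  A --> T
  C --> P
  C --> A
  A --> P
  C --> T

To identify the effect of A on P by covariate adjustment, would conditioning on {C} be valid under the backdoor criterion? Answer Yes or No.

Backdoor paths from A to P (paths whose first edge points into A):
  P1: A <- C -> P
Condition 1 (no descendant of A in the set): holds — descendants of A are {P, T}; none are in {C}.
Condition 2 (every backdoor path blocked by {C}):
  P1: blocked at fork node C ∈ conditioning set.
{C} satisfies the backdoor criterion.

Yes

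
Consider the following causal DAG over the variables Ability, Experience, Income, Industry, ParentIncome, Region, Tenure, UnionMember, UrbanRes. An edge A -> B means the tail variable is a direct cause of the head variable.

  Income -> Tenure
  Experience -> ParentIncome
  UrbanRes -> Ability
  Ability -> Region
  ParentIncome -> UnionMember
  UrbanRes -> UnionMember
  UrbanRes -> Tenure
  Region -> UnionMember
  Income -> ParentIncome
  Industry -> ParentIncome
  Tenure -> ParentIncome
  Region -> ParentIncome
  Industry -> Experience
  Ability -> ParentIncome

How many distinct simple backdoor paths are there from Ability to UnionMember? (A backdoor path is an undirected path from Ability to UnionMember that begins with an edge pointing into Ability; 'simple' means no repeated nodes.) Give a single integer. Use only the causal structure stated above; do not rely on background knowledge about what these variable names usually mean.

A backdoor path from Ability to UnionMember is any simple undirected path whose first edge points into Ability (i.e. leaves Ability via a parent).
Parents of Ability: {UrbanRes}.
Enumerating:
  P1: Ability <- UrbanRes -> Tenure <- Income -> ParentIncome <- Region -> UnionMember
  P2: Ability <- UrbanRes -> Tenure <- Income -> ParentIncome -> UnionMember
  P3: Ability <- UrbanRes -> Tenure -> ParentIncome <- Region -> UnionMember
  P4: Ability <- UrbanRes -> Tenure -> ParentIncome -> UnionMember
  P5: Ability <- UrbanRes -> UnionMember
That exhausts the simple backdoor paths. Count: 5.

5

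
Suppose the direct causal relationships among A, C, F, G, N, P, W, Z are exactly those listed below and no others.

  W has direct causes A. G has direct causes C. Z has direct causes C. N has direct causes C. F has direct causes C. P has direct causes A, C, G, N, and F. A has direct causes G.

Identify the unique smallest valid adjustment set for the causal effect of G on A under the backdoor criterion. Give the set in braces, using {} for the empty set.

{}

Variables eligible for adjustment (non-descendants of G, excluding G and A): {C, F, N, Z}.
Backdoor paths from G to A:
  P1: G <- C -> N -> P <- A
  P2: G <- C -> F -> P <- A
  P3: G <- C -> P <- A
Each backdoor path contains an unconditioned collider, so every path is already blocked with the empty conditioning set:
  P1: blocked at collider P (neither it nor any descendant is in the conditioning set).
  P2: blocked at collider P (neither it nor any descendant is in the conditioning set).
  P3: blocked at collider P (neither it nor any descendant is in the conditioning set).
The empty set is therefore the unique smallest valid set.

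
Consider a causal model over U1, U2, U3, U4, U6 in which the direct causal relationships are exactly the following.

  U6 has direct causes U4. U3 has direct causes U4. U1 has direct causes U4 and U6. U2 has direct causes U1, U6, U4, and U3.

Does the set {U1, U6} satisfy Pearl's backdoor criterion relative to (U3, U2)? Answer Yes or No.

Backdoor paths from U3 to U2 (paths whose first edge points into U3):
  P1: U3 <- U4 -> U6 -> U1 -> U2
  P2: U3 <- U4 -> U6 -> U2
  P3: U3 <- U4 -> U1 <- U6 -> U2
  P4: U3 <- U4 -> U1 -> U2
  P5: U3 <- U4 -> U2
Condition 1 (no descendant of U3 in the set): holds — descendants of U3 are {U2}; none are in {U1, U6}.
Condition 2 (every backdoor path blocked by {U1, U6}):
  P1: blocked at chain node U6 ∈ conditioning set.
  P2: blocked at chain node U6 ∈ conditioning set.
  P3: blocked at fork node U6 ∈ conditioning set.
  P4: blocked at chain node U1 ∈ conditioning set.
  P5: open — no interior node is in the conditioning set.
{U1, U6} does not satisfy the backdoor criterion.

No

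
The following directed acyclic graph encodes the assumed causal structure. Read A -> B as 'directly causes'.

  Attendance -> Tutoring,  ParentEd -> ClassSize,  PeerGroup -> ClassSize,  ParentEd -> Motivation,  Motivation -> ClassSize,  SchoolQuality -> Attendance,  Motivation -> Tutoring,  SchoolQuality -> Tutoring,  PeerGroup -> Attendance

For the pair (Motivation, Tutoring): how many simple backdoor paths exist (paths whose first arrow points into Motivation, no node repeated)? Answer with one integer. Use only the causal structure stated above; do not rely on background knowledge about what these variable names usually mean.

2

A backdoor path from Motivation to Tutoring is any simple undirected path whose first edge points into Motivation (i.e. leaves Motivation via a parent).
Parents of Motivation: {ParentEd}.
Enumerating:
  P1: Motivation <- ParentEd -> ClassSize <- PeerGroup -> Attendance <- SchoolQuality -> Tutoring
  P2: Motivation <- ParentEd -> ClassSize <- PeerGroup -> Attendance -> Tutoring
That exhausts the simple backdoor paths. Count: 2.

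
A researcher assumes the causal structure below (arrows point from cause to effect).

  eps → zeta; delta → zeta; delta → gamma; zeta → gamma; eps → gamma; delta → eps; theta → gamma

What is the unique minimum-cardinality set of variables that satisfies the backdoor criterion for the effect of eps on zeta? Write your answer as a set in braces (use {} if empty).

{delta}

Variables eligible for adjustment (non-descendants of eps, excluding eps and zeta): {delta, theta}.
Backdoor paths from eps to zeta:
  P1: eps <- delta -> zeta
  P2: eps <- delta -> gamma <- zeta
The empty set is not sufficient: P1 (eps <- delta -> zeta) has no collider blocking it and no conditioned non-collider, so it is open.
Try {delta}:
  P1: blocked at fork node delta ∈ conditioning set.
  P2: blocked at fork node delta ∈ conditioning set.
{delta} contains no descendant of eps and blocks every backdoor path.
No other singleton works — e.g. {theta} leaves P1 open — so {delta} is the unique smallest valid adjustment set.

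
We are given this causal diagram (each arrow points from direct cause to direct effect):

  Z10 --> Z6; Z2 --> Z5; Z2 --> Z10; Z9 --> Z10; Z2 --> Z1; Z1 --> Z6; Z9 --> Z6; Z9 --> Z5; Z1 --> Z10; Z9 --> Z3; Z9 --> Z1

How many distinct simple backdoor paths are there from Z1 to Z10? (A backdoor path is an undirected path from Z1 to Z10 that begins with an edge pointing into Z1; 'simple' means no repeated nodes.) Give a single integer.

6

A backdoor path from Z1 to Z10 is any simple undirected path whose first edge points into Z1 (i.e. leaves Z1 via a parent).
Parents of Z1: {Z2, Z9}.
Enumerating:
  P1: Z1 <- Z9 -> Z10
  P2: Z1 <- Z9 -> Z6 <- Z10
  P3: Z1 <- Z9 -> Z5 <- Z2 -> Z10
  P4: Z1 <- Z2 -> Z10
  P5: Z1 <- Z2 -> Z5 <- Z9 -> Z10
  P6: Z1 <- Z2 -> Z5 <- Z9 -> Z6 <- Z10
That exhausts the simple backdoor paths. Count: 6.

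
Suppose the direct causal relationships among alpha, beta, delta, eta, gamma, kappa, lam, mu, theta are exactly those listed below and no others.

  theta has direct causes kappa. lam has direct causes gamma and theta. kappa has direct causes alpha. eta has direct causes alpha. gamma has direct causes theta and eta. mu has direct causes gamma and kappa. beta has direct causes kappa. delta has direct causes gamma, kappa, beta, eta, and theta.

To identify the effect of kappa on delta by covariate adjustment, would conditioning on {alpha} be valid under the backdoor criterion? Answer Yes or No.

Backdoor paths from kappa to delta (paths whose first edge points into kappa):
  P1: kappa <- alpha -> eta -> gamma <- theta -> delta
  P2: kappa <- alpha -> eta -> gamma -> delta
  P3: kappa <- alpha -> eta -> gamma -> lam <- theta -> delta
  P4: kappa <- alpha -> eta -> delta
Condition 1 (no descendant of kappa in the set): holds — descendants of kappa are {beta, delta, gamma, lam, mu, theta}; none are in {alpha}.
Condition 2 (every backdoor path blocked by {alpha}):
  P1: blocked at fork node alpha ∈ conditioning set.
  P2: blocked at fork node alpha ∈ conditioning set.
  P3: blocked at fork node alpha ∈ conditioning set.
  P4: blocked at fork node alpha ∈ conditioning set.
{alpha} satisfies the backdoor criterion.

Yes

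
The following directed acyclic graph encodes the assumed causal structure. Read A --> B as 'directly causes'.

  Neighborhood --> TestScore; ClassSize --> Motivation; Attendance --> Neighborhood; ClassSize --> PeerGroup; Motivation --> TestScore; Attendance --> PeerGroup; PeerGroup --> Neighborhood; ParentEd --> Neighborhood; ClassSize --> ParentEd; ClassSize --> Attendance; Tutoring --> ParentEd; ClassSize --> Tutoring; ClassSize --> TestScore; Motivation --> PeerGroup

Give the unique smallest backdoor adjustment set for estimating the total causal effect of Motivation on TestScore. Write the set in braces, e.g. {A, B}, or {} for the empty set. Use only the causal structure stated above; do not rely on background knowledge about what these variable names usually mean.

{ClassSize}

Variables eligible for adjustment (non-descendants of Motivation, excluding Motivation and TestScore): {Attendance, ClassSize, ParentEd, Tutoring}.
Backdoor paths from Motivation to TestScore:
  P1: Motivation <- ClassSize -> Attendance -> PeerGroup -> Neighborhood -> TestScore
  P2: Motivation <- ClassSize -> Attendance -> Neighborhood -> TestScore
  P3: Motivation <- ClassSize -> Tutoring -> ParentEd -> Neighborhood -> TestScore
  P4: Motivation <- ClassSize -> ParentEd -> Neighborhood -> TestScore
  P5: Motivation <- ClassSize -> PeerGroup <- Attendance -> Neighborhood -> TestScore
  P6: Motivation <- ClassSize -> PeerGroup -> Neighborhood -> TestScore
  P7: Motivation <- ClassSize -> TestScore
The empty set is not sufficient: P1 (Motivation <- ClassSize -> Attendance -> PeerGroup -> Neighborhood -> TestScore) has no collider blocking it and no conditioned non-collider, so it is open.
Try {ClassSize}:
  P1: blocked at fork node ClassSize ∈ conditioning set.
  P2: blocked at fork node ClassSize ∈ conditioning set.
  P3: blocked at fork node ClassSize ∈ conditioning set.
  P4: blocked at fork node ClassSize ∈ conditioning set.
  P5: blocked at fork node ClassSize ∈ conditioning set.
  P6: blocked at fork node ClassSize ∈ conditioning set.
  P7: blocked at fork node ClassSize ∈ conditioning set.
{ClassSize} contains no descendant of Motivation and blocks every backdoor path.
No other singleton works — e.g. {Attendance} leaves P3 open — so {ClassSize} is the unique smallest valid adjustment set.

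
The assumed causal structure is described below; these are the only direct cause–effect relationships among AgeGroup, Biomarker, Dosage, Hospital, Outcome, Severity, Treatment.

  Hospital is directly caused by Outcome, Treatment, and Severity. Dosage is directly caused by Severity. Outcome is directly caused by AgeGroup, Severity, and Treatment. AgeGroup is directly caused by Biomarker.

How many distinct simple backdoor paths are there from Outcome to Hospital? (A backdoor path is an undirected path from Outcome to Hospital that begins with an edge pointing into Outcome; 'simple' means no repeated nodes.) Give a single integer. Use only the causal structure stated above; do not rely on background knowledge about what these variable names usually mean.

A backdoor path from Outcome to Hospital is any simple undirected path whose first edge points into Outcome (i.e. leaves Outcome via a parent).
Parents of Outcome: {AgeGroup, Severity, Treatment}.
Enumerating:
  P1: Outcome <- Severity -> Hospital
  P2: Outcome <- Treatment -> Hospital
That exhausts the simple backdoor paths. Count: 2.

2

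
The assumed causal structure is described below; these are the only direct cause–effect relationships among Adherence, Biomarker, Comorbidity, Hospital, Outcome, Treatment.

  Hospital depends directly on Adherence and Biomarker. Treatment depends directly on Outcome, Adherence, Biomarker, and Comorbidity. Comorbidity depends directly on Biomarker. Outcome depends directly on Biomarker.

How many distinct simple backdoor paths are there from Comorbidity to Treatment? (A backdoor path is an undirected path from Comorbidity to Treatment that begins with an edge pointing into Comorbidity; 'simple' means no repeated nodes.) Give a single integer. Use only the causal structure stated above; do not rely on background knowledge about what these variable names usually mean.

A backdoor path from Comorbidity to Treatment is any simple undirected path whose first edge points into Comorbidity (i.e. leaves Comorbidity via a parent).
Parents of Comorbidity: {Biomarker}.
Enumerating:
  P1: Comorbidity <- Biomarker -> Outcome -> Treatment
  P2: Comorbidity <- Biomarker -> Treatment
  P3: Comorbidity <- Biomarker -> Hospital <- Adherence -> Treatment
That exhausts the simple backdoor paths. Count: 3.

3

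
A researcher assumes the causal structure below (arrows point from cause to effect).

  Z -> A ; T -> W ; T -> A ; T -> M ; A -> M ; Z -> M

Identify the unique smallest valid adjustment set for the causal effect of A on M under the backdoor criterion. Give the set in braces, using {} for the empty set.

Variables eligible for adjustment (non-descendants of A, excluding A and M): {T, W, Z}.
Backdoor paths from A to M:
  P1: A <- Z -> M
  P2: A <- T -> M
The empty set is not sufficient: P1 (A <- Z -> M) has no collider blocking it and no conditioned non-collider, so it is open.
Try {T, Z}:
  P1: blocked at fork node Z ∈ conditioning set.
  P2: blocked at fork node T ∈ conditioning set.
{T, Z} contains no descendant of A and blocks every backdoor path.
Every element of {T, Z} is needed (dropping T leaves P2 open; dropping Z leaves P1 open), so no proper subset is valid.
Among all size-2 subsets of the eligible variables, only {T, Z} blocks every backdoor path, so it is the unique smallest valid adjustment set.

{T, Z}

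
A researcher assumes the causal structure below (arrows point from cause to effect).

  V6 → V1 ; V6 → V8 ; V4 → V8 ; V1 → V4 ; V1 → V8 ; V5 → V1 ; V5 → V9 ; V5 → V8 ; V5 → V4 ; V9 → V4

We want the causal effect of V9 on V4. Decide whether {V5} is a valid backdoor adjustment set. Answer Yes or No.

Backdoor paths from V9 to V4 (paths whose first edge points into V9):
  P1: V9 <- V5 -> V1 <- V6 -> V8 <- V4
  P2: V9 <- V5 -> V1 -> V4
  P3: V9 <- V5 -> V1 -> V8 <- V4
  P4: V9 <- V5 -> V4
  P5: V9 <- V5 -> V8 <- V6 -> V1 -> V4
  P6: V9 <- V5 -> V8 <- V1 -> V4
  P7: V9 <- V5 -> V8 <- V4
Condition 1 (no descendant of V9 in the set): holds — descendants of V9 are {V4, V8}; none are in {V5}.
Condition 2 (every backdoor path blocked by {V5}):
  P1: blocked at fork node V5 ∈ conditioning set.
  P2: blocked at fork node V5 ∈ conditioning set.
  P3: blocked at fork node V5 ∈ conditioning set.
  P4: blocked at fork node V5 ∈ conditioning set.
  P5: blocked at fork node V5 ∈ conditioning set.
  P6: blocked at fork node V5 ∈ conditioning set.
  P7: blocked at fork node V5 ∈ conditioning set.
{V5} satisfies the backdoor criterion.

Yes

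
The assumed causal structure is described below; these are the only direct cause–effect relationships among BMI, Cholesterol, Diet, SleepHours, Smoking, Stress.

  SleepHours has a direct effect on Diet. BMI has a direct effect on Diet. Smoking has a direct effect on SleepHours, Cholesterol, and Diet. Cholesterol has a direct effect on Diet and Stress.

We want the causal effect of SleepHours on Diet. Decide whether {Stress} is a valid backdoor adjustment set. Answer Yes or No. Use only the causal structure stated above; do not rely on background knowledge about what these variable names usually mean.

Backdoor paths from SleepHours to Diet (paths whose first edge points into SleepHours):
  P1: SleepHours <- Smoking -> Cholesterol -> Diet
  P2: SleepHours <- Smoking -> Diet
Condition 1 (no descendant of SleepHours in the set): holds — descendants of SleepHours are {Diet}; none are in {Stress}.
Condition 2 (every backdoor path blocked by {Stress}):
  P1: open — no interior node is in the conditioning set.
  P2: open — no interior node is in the conditioning set.
{Stress} does not satisfy the backdoor criterion.

No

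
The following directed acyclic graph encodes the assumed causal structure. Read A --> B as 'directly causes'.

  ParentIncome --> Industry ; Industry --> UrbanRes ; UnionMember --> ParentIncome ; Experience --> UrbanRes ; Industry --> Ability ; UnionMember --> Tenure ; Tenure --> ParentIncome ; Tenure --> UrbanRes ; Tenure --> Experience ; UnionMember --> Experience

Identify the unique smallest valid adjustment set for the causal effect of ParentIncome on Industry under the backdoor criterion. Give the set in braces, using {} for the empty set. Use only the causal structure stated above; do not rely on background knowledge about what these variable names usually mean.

Variables eligible for adjustment (non-descendants of ParentIncome, excluding ParentIncome and Industry): {Experience, Tenure, UnionMember}.
Backdoor paths from ParentIncome to Industry:
  P1: ParentIncome <- UnionMember -> Tenure -> Experience -> UrbanRes <- Industry
  P2: ParentIncome <- UnionMember -> Tenure -> UrbanRes <- Industry
  P3: ParentIncome <- UnionMember -> Experience <- Tenure -> UrbanRes <- Industry
  P4: ParentIncome <- UnionMember -> Experience -> UrbanRes <- Industry
  P5: ParentIncome <- Tenure <- UnionMember -> Experience -> UrbanRes <- Industry
  P6: ParentIncome <- Tenure -> Experience -> UrbanRes <- Industry
  P7: ParentIncome <- Tenure -> UrbanRes <- Industry
Each backdoor path contains an unconditioned collider, so every path is already blocked with the empty conditioning set:
  P1: blocked at collider UrbanRes (neither it nor any descendant is in the conditioning set).
  P2: blocked at collider UrbanRes (neither it nor any descendant is in the conditioning set).
  P3: blocked at collider Experience (neither it nor any descendant is in the conditioning set).
  P4: blocked at collider UrbanRes (neither it nor any descendant is in the conditioning set).
  P5: blocked at collider UrbanRes (neither it nor any descendant is in the conditioning set).
  P6: blocked at collider UrbanRes (neither it nor any descendant is in the conditioning set).
  P7: blocked at collider UrbanRes (neither it nor any descendant is in the conditioning set).
The empty set is therefore the unique smallest valid set.

{}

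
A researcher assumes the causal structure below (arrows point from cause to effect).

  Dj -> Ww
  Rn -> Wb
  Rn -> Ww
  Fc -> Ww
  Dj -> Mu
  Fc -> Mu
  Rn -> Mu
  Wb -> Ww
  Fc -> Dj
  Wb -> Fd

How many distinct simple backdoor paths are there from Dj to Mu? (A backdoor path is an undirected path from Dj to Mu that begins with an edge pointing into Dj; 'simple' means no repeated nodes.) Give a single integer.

3

A backdoor path from Dj to Mu is any simple undirected path whose first edge points into Dj (i.e. leaves Dj via a parent).
Parents of Dj: {Fc}.
Enumerating:
  P1: Dj <- Fc -> Ww <- Rn -> Mu
  P2: Dj <- Fc -> Ww <- Wb <- Rn -> Mu
  P3: Dj <- Fc -> Mu
That exhausts the simple backdoor paths. Count: 3.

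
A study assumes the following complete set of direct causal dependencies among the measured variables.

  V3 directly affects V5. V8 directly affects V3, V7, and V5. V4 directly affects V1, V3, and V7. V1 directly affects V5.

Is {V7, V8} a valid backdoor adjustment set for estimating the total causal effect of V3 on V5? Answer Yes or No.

Backdoor paths from V3 to V5 (paths whose first edge points into V3):
  P1: V3 <- V8 -> V7 <- V4 -> V1 -> V5
  P2: V3 <- V8 -> V5
  P3: V3 <- V4 -> V7 <- V8 -> V5
  P4: V3 <- V4 -> V1 -> V5
Condition 1 (no descendant of V3 in the set): holds — descendants of V3 are {V5}; none are in {V7, V8}.
Condition 2 (every backdoor path blocked by {V7, V8}):
  P1: blocked at fork node V8 ∈ conditioning set.
  P2: blocked at fork node V8 ∈ conditioning set.
  P3: blocked at fork node V8 ∈ conditioning set.
  P4: open — no interior node is in the conditioning set.
{V7, V8} does not satisfy the backdoor criterion.

No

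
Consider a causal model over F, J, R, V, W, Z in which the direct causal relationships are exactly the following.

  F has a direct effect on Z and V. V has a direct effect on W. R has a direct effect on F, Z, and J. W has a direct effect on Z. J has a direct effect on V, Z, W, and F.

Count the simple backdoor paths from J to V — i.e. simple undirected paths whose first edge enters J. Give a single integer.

4

A backdoor path from J to V is any simple undirected path whose first edge points into J (i.e. leaves J via a parent).
Parents of J: {R}.
Enumerating:
  P1: J <- R -> F -> V
  P2: J <- R -> F -> Z <- W <- V
  P3: J <- R -> Z <- F -> V
  P4: J <- R -> Z <- W <- V
That exhausts the simple backdoor paths. Count: 4.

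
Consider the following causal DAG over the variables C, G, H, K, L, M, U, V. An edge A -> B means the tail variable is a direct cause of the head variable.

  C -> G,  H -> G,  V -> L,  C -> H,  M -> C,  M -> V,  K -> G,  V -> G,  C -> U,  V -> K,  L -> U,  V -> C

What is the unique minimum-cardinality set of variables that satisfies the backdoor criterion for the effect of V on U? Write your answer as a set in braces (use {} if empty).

Variables eligible for adjustment (non-descendants of V, excluding V and U): {M}.
Backdoor paths from V to U:
  P1: V <- M -> C -> U
The empty set is not sufficient: P1 (V <- M -> C -> U) has no collider blocking it and no conditioned non-collider, so it is open.
Try {M}:
  P1: blocked at fork node M ∈ conditioning set.
{M} contains no descendant of V and blocks every backdoor path.
{M} is the unique smallest valid adjustment set.

{M}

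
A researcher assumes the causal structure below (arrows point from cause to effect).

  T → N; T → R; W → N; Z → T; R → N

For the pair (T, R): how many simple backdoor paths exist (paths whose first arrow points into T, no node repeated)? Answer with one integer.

A backdoor path from T to R is any simple undirected path whose first edge points into T (i.e. leaves T via a parent).
Parents of T: {Z}.
No simple path from any parent of T reaches R without revisiting T, so there are no backdoor paths.

0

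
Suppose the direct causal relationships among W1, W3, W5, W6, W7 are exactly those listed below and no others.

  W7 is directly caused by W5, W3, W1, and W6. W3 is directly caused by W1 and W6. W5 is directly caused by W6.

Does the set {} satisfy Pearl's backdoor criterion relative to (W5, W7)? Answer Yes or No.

Backdoor paths from W5 to W7 (paths whose first edge points into W5):
  P1: W5 <- W6 -> W3 <- W1 -> W7
  P2: W5 <- W6 -> W3 -> W7
  P3: W5 <- W6 -> W7
Condition 1 (no descendant of W5 in the set): holds — descendants of W5 are {W7}; none are in {}.
Condition 2 (every backdoor path blocked by {}):
  P1: blocked at collider W3 (neither it nor any descendant is in the conditioning set).
  P2: open — no interior node is in the conditioning set.
  P3: open — no interior node is in the conditioning set.
{} does not satisfy the backdoor criterion.

No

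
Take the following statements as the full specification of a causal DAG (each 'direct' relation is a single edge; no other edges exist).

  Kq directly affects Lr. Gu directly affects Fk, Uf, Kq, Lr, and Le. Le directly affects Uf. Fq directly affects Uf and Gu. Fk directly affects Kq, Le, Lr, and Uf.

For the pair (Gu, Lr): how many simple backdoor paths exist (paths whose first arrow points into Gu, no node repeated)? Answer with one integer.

4

A backdoor path from Gu to Lr is any simple undirected path whose first edge points into Gu (i.e. leaves Gu via a parent).
Parents of Gu: {Fq}.
Enumerating:
  P1: Gu <- Fq -> Uf <- Fk -> Kq -> Lr
  P2: Gu <- Fq -> Uf <- Fk -> Lr
  P3: Gu <- Fq -> Uf <- Le <- Fk -> Kq -> Lr
  P4: Gu <- Fq -> Uf <- Le <- Fk -> Lr
That exhausts the simple backdoor paths. Count: 4.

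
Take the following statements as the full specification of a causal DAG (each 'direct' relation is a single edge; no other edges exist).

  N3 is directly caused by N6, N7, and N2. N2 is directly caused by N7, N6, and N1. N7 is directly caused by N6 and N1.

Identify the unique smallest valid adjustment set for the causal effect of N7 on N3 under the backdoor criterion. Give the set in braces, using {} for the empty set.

{N1, N6}

Variables eligible for adjustment (non-descendants of N7, excluding N7 and N3): {N1, N6}.
Backdoor paths from N7 to N3:
  P1: N7 <- N1 -> N2 <- N6 -> N3
  P2: N7 <- N1 -> N2 -> N3
  P3: N7 <- N6 -> N2 -> N3
  P4: N7 <- N6 -> N3
The empty set is not sufficient: P2 (N7 <- N1 -> N2 -> N3) has no collider blocking it and no conditioned non-collider, so it is open.
Try {N1, N6}:
  P1: blocked at fork node N1 ∈ conditioning set.
  P2: blocked at fork node N1 ∈ conditioning set.
  P3: blocked at fork node N6 ∈ conditioning set.
  P4: blocked at fork node N6 ∈ conditioning set.
{N1, N6} contains no descendant of N7 and blocks every backdoor path.
Every element of {N1, N6} is needed (dropping N1 leaves P2 open; dropping N6 leaves P3 open), so no proper subset is valid.
Among all size-2 subsets of the eligible variables, only {N1, N6} blocks every backdoor path, so it is the unique smallest valid adjustment set.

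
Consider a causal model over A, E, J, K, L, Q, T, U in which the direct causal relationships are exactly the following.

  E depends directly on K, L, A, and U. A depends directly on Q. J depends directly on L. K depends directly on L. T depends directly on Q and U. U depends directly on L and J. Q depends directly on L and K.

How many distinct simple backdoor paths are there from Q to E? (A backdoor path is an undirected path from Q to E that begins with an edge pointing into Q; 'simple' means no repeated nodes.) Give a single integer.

8

A backdoor path from Q to E is any simple undirected path whose first edge points into Q (i.e. leaves Q via a parent).
Parents of Q: {K, L}.
Enumerating:
  P1: Q <- L -> J -> U -> E
  P2: Q <- L -> K -> E
  P3: Q <- L -> U -> E
  P4: Q <- L -> E
  P5: Q <- K <- L -> J -> U -> E
  P6: Q <- K <- L -> U -> E
  P7: Q <- K <- L -> E
  P8: Q <- K -> E
That exhausts the simple backdoor paths. Count: 8.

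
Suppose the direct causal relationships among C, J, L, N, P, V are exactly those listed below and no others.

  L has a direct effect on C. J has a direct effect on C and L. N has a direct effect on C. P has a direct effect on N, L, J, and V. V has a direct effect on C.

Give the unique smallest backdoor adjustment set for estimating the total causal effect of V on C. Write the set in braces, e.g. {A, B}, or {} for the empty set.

Variables eligible for adjustment (non-descendants of V, excluding V and C): {J, L, N, P}.
Backdoor paths from V to C:
  P1: V <- P -> N -> C
  P2: V <- P -> J -> L -> C
  P3: V <- P -> J -> C
  P4: V <- P -> L <- J -> C
  P5: V <- P -> L -> C
The empty set is not sufficient: P1 (V <- P -> N -> C) has no collider blocking it and no conditioned non-collider, so it is open.
Try {P}:
  P1: blocked at fork node P ∈ conditioning set.
  P2: blocked at fork node P ∈ conditioning set.
  P3: blocked at fork node P ∈ conditioning set.
  P4: blocked at fork node P ∈ conditioning set.
  P5: blocked at fork node P ∈ conditioning set.
{P} contains no descendant of V and blocks every backdoor path.
No other singleton works — e.g. {N} leaves P2 open — so {P} is the unique smallest valid adjustment set.

{P}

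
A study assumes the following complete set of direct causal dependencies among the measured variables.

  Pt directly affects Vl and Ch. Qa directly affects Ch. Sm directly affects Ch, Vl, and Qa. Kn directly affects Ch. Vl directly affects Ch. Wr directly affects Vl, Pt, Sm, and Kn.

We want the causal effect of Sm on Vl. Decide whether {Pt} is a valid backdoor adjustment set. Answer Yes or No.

No

Backdoor paths from Sm to Vl (paths whose first edge points into Sm):
  P1: Sm <- Wr -> Pt -> Vl
  P2: Sm <- Wr -> Pt -> Ch <- Vl
  P3: Sm <- Wr -> Vl
  P4: Sm <- Wr -> Kn -> Ch <- Pt -> Vl
  P5: Sm <- Wr -> Kn -> Ch <- Vl
Condition 1 (no descendant of Sm in the set): holds — descendants of Sm are {Ch, Qa, Vl}; none are in {Pt}.
Condition 2 (every backdoor path blocked by {Pt}):
  P1: blocked at chain node Pt ∈ conditioning set.
  P2: blocked at chain node Pt ∈ conditioning set.
  P3: open — no interior node is in the conditioning set.
  P4: blocked at collider Ch (neither it nor any descendant is in the conditioning set).
  P5: blocked at collider Ch (neither it nor any descendant is in the conditioning set).
{Pt} does not satisfy the backdoor criterion.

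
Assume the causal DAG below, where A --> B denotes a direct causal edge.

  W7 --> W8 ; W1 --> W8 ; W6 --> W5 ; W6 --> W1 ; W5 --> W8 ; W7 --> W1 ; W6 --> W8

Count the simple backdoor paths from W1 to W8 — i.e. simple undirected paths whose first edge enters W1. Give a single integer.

3

A backdoor path from W1 to W8 is any simple undirected path whose first edge points into W1 (i.e. leaves W1 via a parent).
Parents of W1: {W6, W7}.
Enumerating:
  P1: W1 <- W7 -> W8
  P2: W1 <- W6 -> W5 -> W8
  P3: W1 <- W6 -> W8
That exhausts the simple backdoor paths. Count: 3.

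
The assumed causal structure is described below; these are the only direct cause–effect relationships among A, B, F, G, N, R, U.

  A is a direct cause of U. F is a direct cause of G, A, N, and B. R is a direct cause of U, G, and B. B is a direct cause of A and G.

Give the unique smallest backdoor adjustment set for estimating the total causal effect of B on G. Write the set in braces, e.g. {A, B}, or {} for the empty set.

{F, R}

Variables eligible for adjustment (non-descendants of B, excluding B and G): {F, N, R}.
Backdoor paths from B to G:
  P1: B <- F -> G
  P2: B <- F -> A -> U <- R -> G
  P3: B <- R -> G
  P4: B <- R -> U <- A <- F -> G
The empty set is not sufficient: P1 (B <- F -> G) has no collider blocking it and no conditioned non-collider, so it is open.
Try {F, R}:
  P1: blocked at fork node F ∈ conditioning set.
  P2: blocked at fork node F ∈ conditioning set.
  P3: blocked at fork node R ∈ conditioning set.
  P4: blocked at fork node R ∈ conditioning set.
{F, R} contains no descendant of B and blocks every backdoor path.
Every element of {F, R} is needed (dropping F leaves P1 open; dropping R leaves P3 open), so no proper subset is valid.
Among all size-2 subsets of the eligible variables, only {F, R} blocks every backdoor path, so it is the unique smallest valid adjustment set.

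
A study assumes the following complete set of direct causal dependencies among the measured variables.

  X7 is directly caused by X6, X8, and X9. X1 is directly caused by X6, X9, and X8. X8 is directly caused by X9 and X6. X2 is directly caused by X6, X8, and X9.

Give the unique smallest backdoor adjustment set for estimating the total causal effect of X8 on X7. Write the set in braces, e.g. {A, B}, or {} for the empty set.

{X6, X9}

Variables eligible for adjustment (non-descendants of X8, excluding X8 and X7): {X6, X9}.
Backdoor paths from X8 to X7:
  P1: X8 <- X9 -> X7
  P2: X8 <- X9 -> X1 <- X6 -> X7
  P3: X8 <- X9 -> X2 <- X6 -> X7
  P4: X8 <- X6 -> X7
  P5: X8 <- X6 -> X1 <- X9 -> X7
  P6: X8 <- X6 -> X2 <- X9 -> X7
The empty set is not sufficient: P1 (X8 <- X9 -> X7) has no collider blocking it and no conditioned non-collider, so it is open.
Try {X6, X9}:
  P1: blocked at fork node X9 ∈ conditioning set.
  P2: blocked at fork node X9 ∈ conditioning set.
  P3: blocked at fork node X9 ∈ conditioning set.
  P4: blocked at fork node X6 ∈ conditioning set.
  P5: blocked at fork node X6 ∈ conditioning set.
  P6: blocked at fork node X6 ∈ conditioning set.
{X6, X9} contains no descendant of X8 and blocks every backdoor path.
Every element of {X6, X9} is needed (dropping X6 leaves P4 open; dropping X9 leaves P1 open), so no proper subset is valid.
Among all size-2 subsets of the eligible variables, only {X6, X9} blocks every backdoor path, so it is the unique smallest valid adjustment set.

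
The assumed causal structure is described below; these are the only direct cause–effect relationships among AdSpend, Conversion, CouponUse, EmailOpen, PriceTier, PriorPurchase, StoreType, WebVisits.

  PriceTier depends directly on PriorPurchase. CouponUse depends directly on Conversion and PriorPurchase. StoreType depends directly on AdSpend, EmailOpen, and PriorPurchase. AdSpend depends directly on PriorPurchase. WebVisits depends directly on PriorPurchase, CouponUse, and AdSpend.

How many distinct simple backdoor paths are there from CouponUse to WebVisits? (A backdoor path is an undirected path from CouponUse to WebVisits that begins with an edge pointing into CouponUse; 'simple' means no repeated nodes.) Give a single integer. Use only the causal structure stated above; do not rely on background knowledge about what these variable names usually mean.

3

A backdoor path from CouponUse to WebVisits is any simple undirected path whose first edge points into CouponUse (i.e. leaves CouponUse via a parent).
Parents of CouponUse: {Conversion, PriorPurchase}.
Enumerating:
  P1: CouponUse <- PriorPurchase -> AdSpend -> WebVisits
  P2: CouponUse <- PriorPurchase -> WebVisits
  P3: CouponUse <- PriorPurchase -> StoreType <- AdSpend -> WebVisits
That exhausts the simple backdoor paths. Count: 3.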